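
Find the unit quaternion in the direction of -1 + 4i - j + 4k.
-0.1715 + 0.686i - 0.1715j + 0.686k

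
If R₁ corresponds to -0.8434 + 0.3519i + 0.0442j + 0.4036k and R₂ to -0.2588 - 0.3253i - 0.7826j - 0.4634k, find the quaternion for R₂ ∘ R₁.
0.5544 - 0.1121i + 0.6168j + 0.5474k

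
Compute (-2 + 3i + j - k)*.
-2 - 3i - j + k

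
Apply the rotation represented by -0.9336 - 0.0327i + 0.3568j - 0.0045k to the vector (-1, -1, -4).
(1.95, -0.726, -3.697)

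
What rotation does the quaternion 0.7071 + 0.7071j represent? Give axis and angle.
axis = (0, 1, 0), θ = π/2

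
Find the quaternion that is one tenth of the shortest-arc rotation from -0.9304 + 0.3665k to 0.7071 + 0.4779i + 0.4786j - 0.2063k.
-0.9305 - 0.0525i - 0.0526j + 0.3586k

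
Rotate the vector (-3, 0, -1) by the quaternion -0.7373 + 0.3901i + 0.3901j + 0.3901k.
(-0.903, -0.067, -3.03)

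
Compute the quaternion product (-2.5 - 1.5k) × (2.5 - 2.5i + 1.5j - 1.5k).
-8.5 + 8.5i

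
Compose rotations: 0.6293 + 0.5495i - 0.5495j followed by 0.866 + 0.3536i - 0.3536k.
0.3507 + 0.5041i - 0.6702j - 0.4168k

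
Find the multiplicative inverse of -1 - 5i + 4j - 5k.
-0.0149 + 0.0746i - 0.0597j + 0.0746k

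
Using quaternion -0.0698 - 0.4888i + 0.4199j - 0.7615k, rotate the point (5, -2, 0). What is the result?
(-1.528, -0.246, 5.158)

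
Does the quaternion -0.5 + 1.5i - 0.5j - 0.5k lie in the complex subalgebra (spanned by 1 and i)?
No. The quaternion -0.5 + 1.5i - 0.5j - 0.5k has j-coefficient y = -0.5 and k-coefficient z = -0.5, not both zero, so it does not lie in the complex subalgebra spanned by 1 and i.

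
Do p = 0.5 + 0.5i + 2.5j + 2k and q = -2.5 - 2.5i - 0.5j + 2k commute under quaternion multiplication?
No: pq = -2.75 + 3.5i - 12.5j + 2k ≠ -2.75 - 8.5i - 0.5j - 10k = qp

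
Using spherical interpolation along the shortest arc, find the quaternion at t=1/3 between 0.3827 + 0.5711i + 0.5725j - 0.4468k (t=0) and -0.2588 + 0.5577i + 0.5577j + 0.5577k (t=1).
0.1891 + 0.6894i + 0.6905j - 0.1105k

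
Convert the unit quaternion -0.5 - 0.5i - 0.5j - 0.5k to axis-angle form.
axis = (-√3/3, -√3/3, -√3/3), θ = 4π/3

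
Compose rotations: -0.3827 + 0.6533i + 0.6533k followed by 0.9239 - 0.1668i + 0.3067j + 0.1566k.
-0.3469 + 0.8678i + 0.0939j + 0.3433k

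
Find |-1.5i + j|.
1.803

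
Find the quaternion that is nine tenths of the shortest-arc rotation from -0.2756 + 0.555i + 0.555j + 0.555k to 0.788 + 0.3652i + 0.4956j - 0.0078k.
0.7166 + 0.4245i + 0.5493j + 0.0676k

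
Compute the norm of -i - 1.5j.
1.803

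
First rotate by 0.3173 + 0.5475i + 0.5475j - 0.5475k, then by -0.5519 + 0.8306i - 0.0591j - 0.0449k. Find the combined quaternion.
-0.6221 + 0.0183i + 0.1093j + 0.775k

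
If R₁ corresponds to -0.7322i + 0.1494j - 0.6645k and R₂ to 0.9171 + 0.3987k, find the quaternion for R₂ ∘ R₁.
0.2649 - 0.7311i - 0.1549j - 0.6094k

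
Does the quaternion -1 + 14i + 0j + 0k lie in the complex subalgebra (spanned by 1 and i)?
Yes. The quaternion -1 + 14i has j- and k-coefficients y = z = 0, so it lies in the complex subalgebra spanned by 1 and i.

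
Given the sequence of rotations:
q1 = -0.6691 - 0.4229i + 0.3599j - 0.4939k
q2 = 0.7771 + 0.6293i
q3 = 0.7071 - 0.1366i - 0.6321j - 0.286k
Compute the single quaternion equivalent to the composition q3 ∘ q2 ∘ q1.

q2 · q1 = -0.2538 - 0.7497i + 0.5905j - 0.1573k
q3 · q2 · q1 = 0.0464 - 0.2271i + 0.7709j - 0.5932k
0.0464 - 0.2271i + 0.7709j - 0.5932k


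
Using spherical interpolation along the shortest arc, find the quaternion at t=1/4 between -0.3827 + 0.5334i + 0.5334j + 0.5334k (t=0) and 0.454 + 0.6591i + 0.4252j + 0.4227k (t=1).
-0.1759 + 0.612i + 0.5456j + 0.5449k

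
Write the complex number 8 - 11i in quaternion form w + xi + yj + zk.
8 - 11i + 0j + 0k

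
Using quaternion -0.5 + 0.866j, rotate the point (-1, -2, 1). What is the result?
(-0.366, -2, -1.366)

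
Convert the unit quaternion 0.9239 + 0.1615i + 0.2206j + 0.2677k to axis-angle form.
axis = (0.4221, 0.5765, 0.6996), θ = π/4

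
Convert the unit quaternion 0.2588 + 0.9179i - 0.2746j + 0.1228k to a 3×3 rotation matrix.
[[0.819, -0.5677, 0.0833], [-0.4405, -0.7152, -0.5425], [0.3676, 0.4077, -0.8359]]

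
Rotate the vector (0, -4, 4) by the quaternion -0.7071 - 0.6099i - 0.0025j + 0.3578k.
(-3.768, -3.457, -2.419)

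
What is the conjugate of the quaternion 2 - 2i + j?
2 + 2i - j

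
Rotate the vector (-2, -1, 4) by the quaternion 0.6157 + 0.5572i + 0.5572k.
(2.412, -3.875, -0.412)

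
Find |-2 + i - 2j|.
3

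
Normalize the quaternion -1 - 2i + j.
-0.4082 - 0.8165i + 0.4082j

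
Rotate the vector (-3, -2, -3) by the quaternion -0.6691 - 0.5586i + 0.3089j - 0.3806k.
(0.115, 2.283, -4.096)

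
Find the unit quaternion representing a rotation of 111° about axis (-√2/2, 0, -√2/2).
0.5664 - 0.5827i - 0.5827k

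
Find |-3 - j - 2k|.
√14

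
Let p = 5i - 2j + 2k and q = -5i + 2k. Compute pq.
21 - 4i - 20j - 10k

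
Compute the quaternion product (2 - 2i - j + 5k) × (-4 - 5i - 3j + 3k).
-36 + 10i - 21j - 13k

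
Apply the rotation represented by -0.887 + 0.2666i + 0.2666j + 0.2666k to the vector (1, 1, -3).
(2.323, -1.46, -1.863)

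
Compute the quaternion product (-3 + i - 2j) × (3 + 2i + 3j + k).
-5 - 5i - 16j + 4k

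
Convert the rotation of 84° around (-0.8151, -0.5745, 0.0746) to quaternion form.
0.7431 - 0.5454i - 0.3844j + 0.0499k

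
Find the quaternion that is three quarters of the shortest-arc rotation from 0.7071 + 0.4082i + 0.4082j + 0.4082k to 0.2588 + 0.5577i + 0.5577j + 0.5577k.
0.3827 + 0.5334i + 0.5334j + 0.5334k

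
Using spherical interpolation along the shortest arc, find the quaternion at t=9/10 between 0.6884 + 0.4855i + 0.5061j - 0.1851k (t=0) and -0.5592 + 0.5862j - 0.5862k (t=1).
-0.4444 + 0.075i + 0.6555j - 0.6059k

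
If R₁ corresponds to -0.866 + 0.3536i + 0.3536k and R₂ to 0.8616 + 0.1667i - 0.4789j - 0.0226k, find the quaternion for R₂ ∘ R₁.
-0.7971 - 0.009i + 0.3478j + 0.4936k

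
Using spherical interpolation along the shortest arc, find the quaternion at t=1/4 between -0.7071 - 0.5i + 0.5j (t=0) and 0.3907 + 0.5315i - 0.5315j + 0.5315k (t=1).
-0.6503 - 0.5278i + 0.5278j - 0.1415k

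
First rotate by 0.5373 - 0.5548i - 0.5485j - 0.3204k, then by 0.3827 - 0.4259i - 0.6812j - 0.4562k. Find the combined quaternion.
-0.5505 - 0.4731i - 0.4593j - 0.5121k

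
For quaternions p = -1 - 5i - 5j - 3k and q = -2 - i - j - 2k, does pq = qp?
No: pq = -14 + 18i + 4j + 8k ≠ -14 + 4i + 18j + 8k = qp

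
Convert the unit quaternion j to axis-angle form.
axis = (0, 1, 0), θ = π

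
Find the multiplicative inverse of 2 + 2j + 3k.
0.1176 - 0.1176j - 0.1765k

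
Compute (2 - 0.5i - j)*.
2 + 0.5i + j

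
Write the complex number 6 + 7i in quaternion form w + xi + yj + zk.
6 + 7i + 0j + 0k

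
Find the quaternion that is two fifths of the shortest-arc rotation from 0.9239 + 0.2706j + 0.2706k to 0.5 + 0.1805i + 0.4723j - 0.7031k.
0.8901 + 0.0881i + 0.4198j - 0.154k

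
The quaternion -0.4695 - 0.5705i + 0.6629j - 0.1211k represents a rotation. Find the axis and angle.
axis = (-0.6461, 0.7508, -0.1372), θ = 236°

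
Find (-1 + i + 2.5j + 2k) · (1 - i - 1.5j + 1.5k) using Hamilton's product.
0.75 + 8.75i + 0.5j + 1.5k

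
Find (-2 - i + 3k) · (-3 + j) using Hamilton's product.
6 - 2j - 10k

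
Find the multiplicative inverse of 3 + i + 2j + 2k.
0.1667 - 0.0556i - 0.1111j - 0.1111k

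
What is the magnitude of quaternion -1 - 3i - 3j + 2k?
√23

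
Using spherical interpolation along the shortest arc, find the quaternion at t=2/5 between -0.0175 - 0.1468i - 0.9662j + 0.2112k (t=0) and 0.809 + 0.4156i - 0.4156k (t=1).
-0.4508 - 0.336i - 0.732j + 0.3848k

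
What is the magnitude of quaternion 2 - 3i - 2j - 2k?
√21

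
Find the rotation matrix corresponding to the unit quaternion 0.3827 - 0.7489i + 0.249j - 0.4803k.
[[0.4146, -0.0053, 0.91], [-0.7406, -0.5831, 0.334], [0.5288, -0.8124, -0.2457]]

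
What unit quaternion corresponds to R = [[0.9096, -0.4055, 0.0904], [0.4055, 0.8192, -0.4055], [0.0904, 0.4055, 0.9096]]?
0.9537 + 0.2126i + 0.2126k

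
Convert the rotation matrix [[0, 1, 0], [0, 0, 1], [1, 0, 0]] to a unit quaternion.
-0.5 + 0.5i + 0.5j + 0.5k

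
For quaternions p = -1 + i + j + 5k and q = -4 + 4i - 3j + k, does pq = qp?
No: pq = -2 + 8i + 18j - 28k ≠ -2 - 24i - 20j - 14k = qp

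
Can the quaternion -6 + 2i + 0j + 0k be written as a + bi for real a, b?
Yes. The quaternion -6 + 2i has j- and k-coefficients y = z = 0, so it lies in the complex subalgebra spanned by 1 and i.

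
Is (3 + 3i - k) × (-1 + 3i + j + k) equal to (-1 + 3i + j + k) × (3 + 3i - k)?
No: pq = -11 + 7i - 3j + 7k ≠ -11 + 5i + 9j + k = qp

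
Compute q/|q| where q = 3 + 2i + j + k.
0.7746 + 0.5164i + 0.2582j + 0.2582k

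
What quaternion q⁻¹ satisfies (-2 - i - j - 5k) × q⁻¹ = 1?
-0.0645 + 0.0323i + 0.0323j + 0.1613k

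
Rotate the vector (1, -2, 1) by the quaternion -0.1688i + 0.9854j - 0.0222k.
(-0.27, -2.26, -0.904)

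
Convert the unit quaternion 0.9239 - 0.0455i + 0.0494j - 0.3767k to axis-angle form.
axis = (-0.1189, 0.1291, -0.9845), θ = π/4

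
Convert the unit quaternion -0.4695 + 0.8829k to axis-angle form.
axis = (0, 0, 1), θ = 236°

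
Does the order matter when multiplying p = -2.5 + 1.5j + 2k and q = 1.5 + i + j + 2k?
Yes: pq = -9.25 - 1.5i + 1.75j - 3.5k ≠ -9.25 - 3.5i - 2.25j - 0.5k = qp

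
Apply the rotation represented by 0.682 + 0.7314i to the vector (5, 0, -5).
(5, 4.988, 0.349)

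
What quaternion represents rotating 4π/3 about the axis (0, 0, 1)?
-0.5 + 0.866k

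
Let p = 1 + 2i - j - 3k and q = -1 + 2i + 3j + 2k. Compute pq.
4 + 7i - 6j + 13k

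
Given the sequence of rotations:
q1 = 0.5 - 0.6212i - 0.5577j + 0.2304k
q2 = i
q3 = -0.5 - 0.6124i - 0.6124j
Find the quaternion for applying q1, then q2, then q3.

q2 · q1 = 0.6212 + 0.5i - 0.2304j - 0.5577k
q3 · q2 · q1 = -0.1455 - 0.2889i - 0.6068j + 0.7261k
-0.1455 - 0.2889i - 0.6068j + 0.7261k


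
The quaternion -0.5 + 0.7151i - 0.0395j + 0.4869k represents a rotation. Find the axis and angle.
axis = (0.8257, -0.0456, 0.5622), θ = 4π/3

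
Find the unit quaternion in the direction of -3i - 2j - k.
-0.8018i - 0.5345j - 0.2673k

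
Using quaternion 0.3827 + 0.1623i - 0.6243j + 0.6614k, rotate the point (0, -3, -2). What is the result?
(2.653, 1.683, 1.769)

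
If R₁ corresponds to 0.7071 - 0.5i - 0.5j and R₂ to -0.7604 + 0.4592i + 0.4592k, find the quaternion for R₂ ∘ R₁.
-0.3081 + 0.9345i + 0.1506j + 0.0951k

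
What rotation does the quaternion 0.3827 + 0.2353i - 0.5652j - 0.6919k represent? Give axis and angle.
axis = (0.2547, -0.6118, -0.7489), θ = 3π/4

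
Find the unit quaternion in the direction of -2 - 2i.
-0.7071 - 0.7071i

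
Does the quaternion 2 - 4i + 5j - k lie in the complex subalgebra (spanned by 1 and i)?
No. The quaternion 2 - 4i + 5j - k has j-coefficient y = 5 and k-coefficient z = -1, not both zero, so it does not lie in the complex subalgebra spanned by 1 and i.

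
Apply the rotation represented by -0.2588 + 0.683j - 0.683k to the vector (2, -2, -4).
(0.389, 4.305, 2.305)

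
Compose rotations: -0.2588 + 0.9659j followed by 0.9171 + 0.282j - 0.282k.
-0.5097 + 0.2724i + 0.8128j + 0.073k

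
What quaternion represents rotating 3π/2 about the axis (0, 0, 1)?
-0.7071 + 0.7071k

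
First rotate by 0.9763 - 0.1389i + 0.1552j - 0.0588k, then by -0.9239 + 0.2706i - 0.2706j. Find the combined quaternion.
-0.8224 + 0.4084i - 0.3917j + 0.0587k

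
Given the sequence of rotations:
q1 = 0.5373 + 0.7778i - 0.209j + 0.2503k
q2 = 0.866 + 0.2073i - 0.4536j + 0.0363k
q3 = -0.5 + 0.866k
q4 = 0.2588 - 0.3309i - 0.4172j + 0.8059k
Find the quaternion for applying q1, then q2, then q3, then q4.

q2 · q1 = 0.2002 + 0.679i - 0.4484j + 0.5457k
q3 · q2 · q1 = -0.5727 + 0.0488i + 0.8122j - 0.0995k
q4 · q3 · q2 · q1 = 0.287 - 0.4109i + 0.4555j - 0.7357k
0.287 - 0.4109i + 0.4555j - 0.7357k


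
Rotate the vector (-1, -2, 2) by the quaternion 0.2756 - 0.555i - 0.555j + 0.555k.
(-2.232, -1.078, 1.69)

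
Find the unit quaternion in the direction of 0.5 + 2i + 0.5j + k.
0.2132 + 0.8528i + 0.2132j + 0.4264k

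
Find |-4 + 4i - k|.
√33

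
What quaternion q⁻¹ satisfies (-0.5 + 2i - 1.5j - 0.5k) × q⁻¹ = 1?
-0.0741 - 0.2963i + 0.2222j + 0.0741k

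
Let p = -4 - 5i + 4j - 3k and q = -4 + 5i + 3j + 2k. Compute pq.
35 + 17i - 33j - 31k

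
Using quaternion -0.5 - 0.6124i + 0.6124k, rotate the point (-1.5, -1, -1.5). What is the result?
(0.138, 2.337, 0.138)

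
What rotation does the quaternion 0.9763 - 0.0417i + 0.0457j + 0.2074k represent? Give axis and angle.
axis = (-0.1927, 0.2112, 0.9583), θ = 25°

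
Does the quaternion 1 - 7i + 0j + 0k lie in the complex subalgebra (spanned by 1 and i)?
Yes. The quaternion 1 - 7i has j- and k-coefficients y = z = 0, so it lies in the complex subalgebra spanned by 1 and i.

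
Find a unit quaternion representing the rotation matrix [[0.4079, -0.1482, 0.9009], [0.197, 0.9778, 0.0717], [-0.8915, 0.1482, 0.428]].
0.8387 + 0.0228i + 0.5343j + 0.1029k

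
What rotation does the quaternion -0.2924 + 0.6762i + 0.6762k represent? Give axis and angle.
axis = (√2/2, 0, √2/2), θ = 214°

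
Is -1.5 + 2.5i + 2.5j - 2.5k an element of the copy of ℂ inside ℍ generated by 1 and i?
No. The quaternion -1.5 + 2.5i + 2.5j - 2.5k has j-coefficient y = 2.5 and k-coefficient z = -2.5, not both zero, so it does not lie in the complex subalgebra spanned by 1 and i.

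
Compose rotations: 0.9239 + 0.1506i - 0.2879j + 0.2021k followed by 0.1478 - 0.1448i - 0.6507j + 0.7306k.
-0.1766 - 0.0327i - 0.5044j + 0.8446k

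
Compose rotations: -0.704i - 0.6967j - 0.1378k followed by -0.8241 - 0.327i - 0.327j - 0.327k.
-0.5031 + 0.3974i + 0.7593j + 0.1112k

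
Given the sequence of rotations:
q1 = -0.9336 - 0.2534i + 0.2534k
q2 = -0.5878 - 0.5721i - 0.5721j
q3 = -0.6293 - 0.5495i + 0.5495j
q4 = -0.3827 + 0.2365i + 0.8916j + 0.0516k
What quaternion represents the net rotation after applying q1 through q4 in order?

q2 · q1 = 0.4038 + 0.5381i + 0.6791j - 0.2939k
q3 · q2 · q1 = -0.3316 - 0.722i - 0.367j - 0.4839k
q4 · q3 · q2 · q1 = 0.6498 - 0.2146i - 0.078j + 0.725k
0.6498 - 0.2146i - 0.078j + 0.725k


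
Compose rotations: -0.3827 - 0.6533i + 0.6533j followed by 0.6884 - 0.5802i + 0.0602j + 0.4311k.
-0.6818 - 0.5093i + 0.1451j - 0.5047k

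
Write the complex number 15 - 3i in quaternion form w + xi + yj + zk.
15 - 3i + 0j + 0k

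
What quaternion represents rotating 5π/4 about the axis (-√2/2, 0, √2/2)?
-0.3827 - 0.6533i + 0.6533k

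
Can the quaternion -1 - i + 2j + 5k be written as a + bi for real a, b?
No. The quaternion -1 - i + 2j + 5k has j-coefficient y = 2 and k-coefficient z = 5, not both zero, so it does not lie in the complex subalgebra spanned by 1 and i.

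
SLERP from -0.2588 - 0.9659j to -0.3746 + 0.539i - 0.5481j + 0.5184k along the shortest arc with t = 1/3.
-0.3274 + 0.203i - 0.9019j + 0.1952k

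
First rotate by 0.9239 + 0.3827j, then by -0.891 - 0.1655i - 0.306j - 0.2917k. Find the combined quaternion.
-0.7061 - 0.0413i - 0.6237j - 0.3328k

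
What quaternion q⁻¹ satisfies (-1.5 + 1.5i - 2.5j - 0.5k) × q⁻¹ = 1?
-0.1364 - 0.1364i + 0.2273j + 0.0455k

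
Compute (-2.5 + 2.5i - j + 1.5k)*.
-2.5 - 2.5i + j - 1.5k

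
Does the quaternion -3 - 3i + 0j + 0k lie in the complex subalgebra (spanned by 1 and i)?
Yes. The quaternion -3 - 3i has j- and k-coefficients y = z = 0, so it lies in the complex subalgebra spanned by 1 and i.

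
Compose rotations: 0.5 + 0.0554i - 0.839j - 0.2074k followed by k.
0.2074 + 0.839i + 0.0554j + 0.5k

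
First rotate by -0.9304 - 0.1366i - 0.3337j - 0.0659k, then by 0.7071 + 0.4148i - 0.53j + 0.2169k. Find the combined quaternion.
-0.7638 - 0.3752i + 0.2549j - 0.4592k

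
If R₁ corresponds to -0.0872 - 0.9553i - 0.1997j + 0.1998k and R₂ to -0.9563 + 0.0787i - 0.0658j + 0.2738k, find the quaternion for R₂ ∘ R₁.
0.0907 + 0.9482i - 0.0806j - 0.2935k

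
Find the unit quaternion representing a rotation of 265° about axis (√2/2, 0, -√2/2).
-0.6756 + 0.5213i - 0.5213k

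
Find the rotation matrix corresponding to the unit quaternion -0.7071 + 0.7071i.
[[1, 0, 0], [0, 0, 1], [0, -1, 0]]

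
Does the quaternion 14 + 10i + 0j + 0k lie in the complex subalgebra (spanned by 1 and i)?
Yes. The quaternion 14 + 10i has j- and k-coefficients y = z = 0, so it lies in the complex subalgebra spanned by 1 and i.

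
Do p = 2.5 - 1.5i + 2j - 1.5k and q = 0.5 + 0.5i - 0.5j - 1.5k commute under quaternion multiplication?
No: pq = 0.75 - 3.25i - 3.25j - 4.75k ≠ 0.75 + 4.25i + 2.75j - 4.25k = qp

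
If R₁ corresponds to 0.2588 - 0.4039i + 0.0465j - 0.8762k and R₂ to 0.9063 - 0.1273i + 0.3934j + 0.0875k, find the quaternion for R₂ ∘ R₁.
0.2415 - 0.7478i - 0.0029j - 0.6185k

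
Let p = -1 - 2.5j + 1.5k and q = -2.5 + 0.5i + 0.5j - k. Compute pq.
5.25 + 1.25i + 6.5j - 1.5k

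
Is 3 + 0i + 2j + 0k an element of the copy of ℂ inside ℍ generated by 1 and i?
No. The quaternion 3 + 2j has j-coefficient y = 2 and k-coefficient z = 0, not both zero, so it does not lie in the complex subalgebra spanned by 1 and i.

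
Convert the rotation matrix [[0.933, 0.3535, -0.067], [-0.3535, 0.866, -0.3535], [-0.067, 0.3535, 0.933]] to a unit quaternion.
0.9659 + 0.183i - 0.183k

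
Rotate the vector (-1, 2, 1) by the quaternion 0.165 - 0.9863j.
(0.62, 2, -1.271)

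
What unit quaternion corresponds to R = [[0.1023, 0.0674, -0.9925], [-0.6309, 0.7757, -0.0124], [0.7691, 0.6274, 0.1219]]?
0.7071 + 0.2262i - 0.6228j - 0.2469k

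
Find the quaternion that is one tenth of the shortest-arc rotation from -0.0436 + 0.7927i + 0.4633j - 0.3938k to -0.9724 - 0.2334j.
0.1034 + 0.7759i + 0.4886j - 0.3855k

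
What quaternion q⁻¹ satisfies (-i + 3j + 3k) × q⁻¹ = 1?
0.0526i - 0.1579j - 0.1579k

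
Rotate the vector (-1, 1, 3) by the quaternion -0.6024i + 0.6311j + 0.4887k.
(-2.252, 2.407, -0.361)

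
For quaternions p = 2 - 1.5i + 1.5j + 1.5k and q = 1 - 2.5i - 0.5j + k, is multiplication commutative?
No: pq = -2.5 - 4.25i - 1.75j + 8k ≠ -2.5 - 8.75i + 2.75j - k = qp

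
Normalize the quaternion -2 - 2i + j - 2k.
-0.5547 - 0.5547i + 0.2774j - 0.5547k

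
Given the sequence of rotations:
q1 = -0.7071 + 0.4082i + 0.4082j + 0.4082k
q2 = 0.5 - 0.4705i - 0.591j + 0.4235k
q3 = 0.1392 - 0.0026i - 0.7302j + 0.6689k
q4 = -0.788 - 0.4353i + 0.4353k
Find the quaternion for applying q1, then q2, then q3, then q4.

q2 · q1 = -0.0931 + 0.1227i + 0.9869j - 0.0462k
q3 · q2 · q1 = 0.7389 - 0.6091i + 0.2873j + 0.0183k
q4 · q3 · q2 · q1 = -0.8554 + 0.0333i - 0.4836j + 0.1822k
-0.8554 + 0.0333i - 0.4836j + 0.1822k


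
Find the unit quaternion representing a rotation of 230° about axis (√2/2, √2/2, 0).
-0.4226 + 0.6409i + 0.6409j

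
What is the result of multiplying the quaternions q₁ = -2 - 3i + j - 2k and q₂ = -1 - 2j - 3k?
-2 - 4i - 6j + 14k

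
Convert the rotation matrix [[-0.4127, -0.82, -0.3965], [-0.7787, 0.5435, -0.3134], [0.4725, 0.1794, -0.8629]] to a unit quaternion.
-0.2588 - 0.4761i + 0.8395j - 0.0399k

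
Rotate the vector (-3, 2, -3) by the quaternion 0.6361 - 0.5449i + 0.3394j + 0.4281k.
(-2.934, -3.396, 1.362)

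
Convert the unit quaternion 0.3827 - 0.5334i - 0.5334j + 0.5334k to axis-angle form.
axis = (-√3/3, -√3/3, √3/3), θ = 3π/4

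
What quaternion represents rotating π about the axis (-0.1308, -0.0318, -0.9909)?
-0.1308i - 0.0318j - 0.9909k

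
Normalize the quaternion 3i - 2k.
0.8321i - 0.5547k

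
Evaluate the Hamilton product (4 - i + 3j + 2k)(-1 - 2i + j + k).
-11 - 6i - 2j + 7k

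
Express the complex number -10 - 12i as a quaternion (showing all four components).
-10 - 12i + 0j + 0k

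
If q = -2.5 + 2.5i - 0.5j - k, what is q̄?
-2.5 - 2.5i + 0.5j + k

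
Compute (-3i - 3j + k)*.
3i + 3j - k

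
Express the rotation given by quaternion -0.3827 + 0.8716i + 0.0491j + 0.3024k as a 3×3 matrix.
[[0.8123, 0.317, 0.4896], [-0.1459, -0.7023, 0.6968], [0.5647, -0.6374, -0.5242]]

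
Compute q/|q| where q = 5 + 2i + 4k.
0.7454 + 0.2981i + 0.5963k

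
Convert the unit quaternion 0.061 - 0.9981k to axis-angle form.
axis = (0, 0, -1), θ = 173°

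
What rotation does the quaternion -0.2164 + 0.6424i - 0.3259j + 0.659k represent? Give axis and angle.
axis = (0.658, -0.3338, 0.675), θ = 205°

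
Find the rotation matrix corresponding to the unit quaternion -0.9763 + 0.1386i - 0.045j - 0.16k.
[[0.9447, -0.3249, 0.0435], [0.2999, 0.9104, 0.285], [-0.1322, -0.2562, 0.9575]]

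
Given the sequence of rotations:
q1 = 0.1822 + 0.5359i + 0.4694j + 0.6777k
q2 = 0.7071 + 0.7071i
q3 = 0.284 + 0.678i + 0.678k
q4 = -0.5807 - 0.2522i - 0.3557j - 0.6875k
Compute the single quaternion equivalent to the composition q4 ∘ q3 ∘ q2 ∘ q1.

q2 · q1 = -0.2501 + 0.5078i - 0.1473j + 0.8111k
q3 · q2 · q1 = -0.9652 + 0.0745i - 0.2475j - 0.0391k
q4 · q3 · q2 · q1 = 0.4644 + 0.0439i + 0.426j + 0.7752k
0.4644 + 0.0439i + 0.426j + 0.7752k


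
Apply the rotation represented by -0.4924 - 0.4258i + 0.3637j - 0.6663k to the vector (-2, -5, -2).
(4.716, 2.368, -2.27)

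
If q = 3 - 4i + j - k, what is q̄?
3 + 4i - j + k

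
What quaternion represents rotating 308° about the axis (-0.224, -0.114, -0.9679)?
-0.8988 - 0.0982i - 0.05j - 0.4243k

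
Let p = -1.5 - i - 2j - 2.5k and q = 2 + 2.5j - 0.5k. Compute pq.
0.75 + 5.25i - 8.25j - 6.75k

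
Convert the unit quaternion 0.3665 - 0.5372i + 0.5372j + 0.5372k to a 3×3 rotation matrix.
[[-0.1543, -0.9709, -0.1834], [-0.1834, -0.1543, 0.9709], [-0.9709, 0.1834, -0.1543]]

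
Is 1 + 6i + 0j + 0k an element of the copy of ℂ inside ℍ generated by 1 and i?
Yes. The quaternion 1 + 6i has j- and k-coefficients y = z = 0, so it lies in the complex subalgebra spanned by 1 and i.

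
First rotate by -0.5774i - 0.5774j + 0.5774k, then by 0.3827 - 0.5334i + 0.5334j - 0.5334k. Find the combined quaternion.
0.308 - 0.221i + 0.395j + 0.8369k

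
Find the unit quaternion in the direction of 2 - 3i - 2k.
0.4851 - 0.7276i - 0.4851k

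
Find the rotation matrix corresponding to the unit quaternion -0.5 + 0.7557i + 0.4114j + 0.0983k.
[[0.6422, 0.7201, -0.2628], [0.5235, -0.1615, 0.8366], [0.56, -0.6748, -0.4807]]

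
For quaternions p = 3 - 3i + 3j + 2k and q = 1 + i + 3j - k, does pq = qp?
No: pq = -1 - 9i + 11j - 13k ≠ -1 + 9i + 13j + 11k = qp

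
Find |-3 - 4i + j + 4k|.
√42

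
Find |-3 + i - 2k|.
√14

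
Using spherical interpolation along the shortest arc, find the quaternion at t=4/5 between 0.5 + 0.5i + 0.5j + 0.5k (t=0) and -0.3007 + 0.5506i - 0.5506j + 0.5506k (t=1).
-0.1338 + 0.6517i - 0.3643j + 0.6517k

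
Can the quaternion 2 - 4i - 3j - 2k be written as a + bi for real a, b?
No. The quaternion 2 - 4i - 3j - 2k has j-coefficient y = -3 and k-coefficient z = -2, not both zero, so it does not lie in the complex subalgebra spanned by 1 and i.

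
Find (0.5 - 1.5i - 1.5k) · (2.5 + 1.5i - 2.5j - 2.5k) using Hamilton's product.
-0.25 - 6.75i - 7.25j - 1.25k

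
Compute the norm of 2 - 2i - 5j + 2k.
√37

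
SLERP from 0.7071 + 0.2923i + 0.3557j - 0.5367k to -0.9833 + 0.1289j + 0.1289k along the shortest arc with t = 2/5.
0.8808 + 0.1871i + 0.1716j - 0.3997k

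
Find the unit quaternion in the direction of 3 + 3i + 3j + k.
0.5669 + 0.5669i + 0.5669j + 0.189k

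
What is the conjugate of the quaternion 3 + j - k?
3 - j + k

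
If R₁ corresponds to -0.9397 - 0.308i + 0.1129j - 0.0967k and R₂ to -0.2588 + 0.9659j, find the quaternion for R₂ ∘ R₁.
0.1341 - 0.0137i - 0.9369j + 0.3225k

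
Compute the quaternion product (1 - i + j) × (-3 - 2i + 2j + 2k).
-7 + 3i + j + 2k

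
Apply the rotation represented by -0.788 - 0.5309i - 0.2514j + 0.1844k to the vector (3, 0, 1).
(2.617, -1, -1.466)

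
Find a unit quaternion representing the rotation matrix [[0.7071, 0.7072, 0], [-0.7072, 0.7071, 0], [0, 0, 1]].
0.9239 - 0.3827k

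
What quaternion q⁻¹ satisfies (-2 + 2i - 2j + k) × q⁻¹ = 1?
-0.1538 - 0.1538i + 0.1538j - 0.0769k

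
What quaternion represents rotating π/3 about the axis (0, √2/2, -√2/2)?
0.866 + 0.3536j - 0.3536k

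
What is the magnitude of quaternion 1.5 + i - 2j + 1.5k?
3.082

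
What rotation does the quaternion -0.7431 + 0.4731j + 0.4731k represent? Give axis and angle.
axis = (0, √2/2, √2/2), θ = 276°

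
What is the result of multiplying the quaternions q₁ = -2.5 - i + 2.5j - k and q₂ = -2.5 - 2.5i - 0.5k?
3.25 + 7.5i - 4.25j + 10k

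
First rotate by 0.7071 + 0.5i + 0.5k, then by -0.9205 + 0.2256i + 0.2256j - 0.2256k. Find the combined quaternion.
-0.6509 - 0.1879i - 0.0661j - 0.7326k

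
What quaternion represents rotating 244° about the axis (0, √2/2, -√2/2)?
-0.5299 + 0.5997j - 0.5997k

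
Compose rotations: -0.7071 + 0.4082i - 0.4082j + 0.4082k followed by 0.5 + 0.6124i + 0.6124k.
-0.8535 + 0.0211i - 0.2041j - 0.4789k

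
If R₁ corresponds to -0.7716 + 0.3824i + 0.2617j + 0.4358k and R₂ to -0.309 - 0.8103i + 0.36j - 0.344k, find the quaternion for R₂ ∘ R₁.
0.604 + 0.754i - 0.1371j - 0.219k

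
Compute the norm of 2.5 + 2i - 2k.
3.775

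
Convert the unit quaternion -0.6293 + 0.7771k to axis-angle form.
axis = (0, 0, 1), θ = 258°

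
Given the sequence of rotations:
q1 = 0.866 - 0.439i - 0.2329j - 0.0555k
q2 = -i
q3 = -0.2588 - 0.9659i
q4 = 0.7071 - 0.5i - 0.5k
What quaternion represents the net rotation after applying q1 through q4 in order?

q2 · q1 = -0.439 - 0.866i - 0.0555j + 0.2329k
q3 · q2 · q1 = -0.7229 + 0.6482i + 0.2393j - 0.0067k
q4 · q3 · q2 · q1 = -0.1904 + 0.9394i - 0.1582j + 0.2371k
-0.1904 + 0.9394i - 0.1582j + 0.2371k


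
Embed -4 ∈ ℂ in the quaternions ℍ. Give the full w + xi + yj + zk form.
-4 + 0i + 0j + 0k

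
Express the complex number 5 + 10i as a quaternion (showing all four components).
5 + 10i + 0j + 0k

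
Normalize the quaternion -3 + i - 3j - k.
-0.6708 + 0.2236i - 0.6708j - 0.2236k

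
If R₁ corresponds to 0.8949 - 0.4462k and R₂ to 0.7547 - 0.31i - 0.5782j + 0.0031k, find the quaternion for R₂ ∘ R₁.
0.6768 - 0.0194i - 0.6558j - 0.334k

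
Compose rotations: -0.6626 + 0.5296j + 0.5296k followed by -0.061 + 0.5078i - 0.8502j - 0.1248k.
0.5568 - 0.7206i + 0.2621j + 0.3193k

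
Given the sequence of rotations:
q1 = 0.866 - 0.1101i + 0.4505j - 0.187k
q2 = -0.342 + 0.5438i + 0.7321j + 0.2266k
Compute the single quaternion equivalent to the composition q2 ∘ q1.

q2 · q1 = -0.5237 + 0.2696i + 0.5567j + 0.5858k
-0.5237 + 0.2696i + 0.5567j + 0.5858k


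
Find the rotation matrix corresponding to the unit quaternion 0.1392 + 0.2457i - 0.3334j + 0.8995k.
[[-0.8405, -0.4143, 0.3492], [0.0866, -0.7389, -0.6682], [0.5348, -0.5314, 0.657]]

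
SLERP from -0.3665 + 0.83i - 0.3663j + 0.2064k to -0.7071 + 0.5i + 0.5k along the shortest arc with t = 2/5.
-0.5334 + 0.7374i - 0.2312j + 0.3439k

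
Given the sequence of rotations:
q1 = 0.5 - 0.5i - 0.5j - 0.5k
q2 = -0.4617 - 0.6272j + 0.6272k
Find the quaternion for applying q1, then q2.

q2 · q1 = -0.2308 + 0.858i - 0.3963j + 0.2308k
-0.2308 + 0.858i - 0.3963j + 0.2308k


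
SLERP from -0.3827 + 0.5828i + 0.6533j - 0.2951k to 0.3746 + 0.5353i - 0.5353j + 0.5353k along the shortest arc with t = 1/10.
-0.4116 + 0.4832i + 0.6892j - 0.3494k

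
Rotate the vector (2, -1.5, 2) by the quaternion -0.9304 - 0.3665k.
(2.486, 0.267, 2)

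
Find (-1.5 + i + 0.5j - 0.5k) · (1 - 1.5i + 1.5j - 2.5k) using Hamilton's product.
-2 + 2.75i + 1.5j + 5.5k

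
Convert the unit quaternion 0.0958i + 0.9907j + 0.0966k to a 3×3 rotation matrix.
[[-0.9816, 0.1898, 0.0185], [0.1898, 0.963, 0.1914], [0.0185, 0.1914, -0.9813]]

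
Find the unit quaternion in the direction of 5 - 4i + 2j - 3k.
0.6804 - 0.5443i + 0.2722j - 0.4082k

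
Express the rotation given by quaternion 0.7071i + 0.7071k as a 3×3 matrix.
[[0, 0, 1], [0, -1, 0], [1, 0, 0]]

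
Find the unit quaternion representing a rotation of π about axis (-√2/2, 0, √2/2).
-0.7071i + 0.7071k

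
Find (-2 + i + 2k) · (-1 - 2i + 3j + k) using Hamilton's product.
2 - 3i - 11j - k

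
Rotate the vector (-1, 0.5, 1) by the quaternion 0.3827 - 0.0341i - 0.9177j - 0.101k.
(0.079, 0.715, -1.316)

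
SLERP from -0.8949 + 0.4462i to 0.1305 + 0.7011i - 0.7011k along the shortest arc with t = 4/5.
-0.129 + 0.7602i - 0.6368k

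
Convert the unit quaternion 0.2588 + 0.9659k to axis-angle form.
axis = (0, 0, 1), θ = 5π/6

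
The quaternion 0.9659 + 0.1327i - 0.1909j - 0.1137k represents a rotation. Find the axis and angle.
axis = (0.5127, -0.7376, -0.4393), θ = π/6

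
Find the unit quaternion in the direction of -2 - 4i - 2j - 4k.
-0.3162 - 0.6325i - 0.3162j - 0.6325k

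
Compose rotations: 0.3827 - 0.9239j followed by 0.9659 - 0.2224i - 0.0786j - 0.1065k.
0.297 - 0.1835i - 0.9225j + 0.1647k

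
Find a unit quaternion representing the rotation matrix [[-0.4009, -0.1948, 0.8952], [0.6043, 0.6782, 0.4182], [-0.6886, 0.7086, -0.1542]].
0.5299 + 0.137i + 0.7472j + 0.377k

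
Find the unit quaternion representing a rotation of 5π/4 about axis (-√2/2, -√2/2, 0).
-0.3827 - 0.6533i - 0.6533j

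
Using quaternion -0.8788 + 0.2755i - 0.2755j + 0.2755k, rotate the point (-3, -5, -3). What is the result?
(-5.659, -2.571, 2.088)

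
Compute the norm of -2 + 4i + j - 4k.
√37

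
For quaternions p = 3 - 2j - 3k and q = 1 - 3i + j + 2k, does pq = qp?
No: pq = 11 - 10i + 10j - 3k ≠ 11 - 8i - 8j + 9k = qp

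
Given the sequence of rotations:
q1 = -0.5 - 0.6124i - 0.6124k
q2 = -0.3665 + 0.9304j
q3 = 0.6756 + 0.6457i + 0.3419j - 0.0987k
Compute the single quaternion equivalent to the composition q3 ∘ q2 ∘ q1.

q2 · q1 = 0.1832 - 0.3453i - 0.4652j + 0.7942k
q3 · q2 · q1 = 0.5842 + 0.1106i - 0.7304j + 0.3362k
0.5842 + 0.1106i - 0.7304j + 0.3362k


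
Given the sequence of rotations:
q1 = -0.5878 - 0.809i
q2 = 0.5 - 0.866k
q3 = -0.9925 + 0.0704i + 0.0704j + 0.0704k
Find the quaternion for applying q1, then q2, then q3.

q2 · q1 = -0.2939 - 0.4045i + 0.7006j + 0.509k
q3 · q2 · q1 = 0.235 + 0.3673i - 0.7803j - 0.4481k
0.235 + 0.3673i - 0.7803j - 0.4481k


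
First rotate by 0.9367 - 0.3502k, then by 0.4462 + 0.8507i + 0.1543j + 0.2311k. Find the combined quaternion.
0.4989 + 0.7428i + 0.4424j + 0.0602k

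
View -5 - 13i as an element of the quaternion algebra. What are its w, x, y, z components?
-5 - 13i + 0j + 0k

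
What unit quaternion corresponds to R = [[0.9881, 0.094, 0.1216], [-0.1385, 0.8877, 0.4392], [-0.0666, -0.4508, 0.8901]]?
0.9703 - 0.2293i + 0.0485j - 0.0599k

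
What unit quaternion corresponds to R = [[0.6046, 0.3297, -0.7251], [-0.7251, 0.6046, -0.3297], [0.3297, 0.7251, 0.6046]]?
0.8387 + 0.3144i - 0.3144j - 0.3144k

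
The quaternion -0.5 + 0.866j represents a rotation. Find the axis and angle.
axis = (0, 1, 0), θ = 4π/3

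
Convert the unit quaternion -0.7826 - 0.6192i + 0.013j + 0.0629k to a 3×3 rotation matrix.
[[0.9917, 0.0824, -0.0982], [-0.1146, 0.2253, -0.9675], [-0.0575, 0.9708, 0.2328]]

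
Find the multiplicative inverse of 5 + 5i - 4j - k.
0.0746 - 0.0746i + 0.0597j + 0.0149k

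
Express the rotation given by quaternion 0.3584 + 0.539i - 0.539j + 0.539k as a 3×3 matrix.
[[-0.1621, -0.9674, 0.1947], [-0.1947, -0.1621, -0.9674], [0.9674, -0.1947, -0.1621]]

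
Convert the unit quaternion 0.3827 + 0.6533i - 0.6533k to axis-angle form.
axis = (√2/2, 0, -√2/2), θ = 3π/4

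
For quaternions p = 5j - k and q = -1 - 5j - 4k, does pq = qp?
No: pq = 21 - 25i - 5j + k ≠ 21 + 25i - 5j + k = qp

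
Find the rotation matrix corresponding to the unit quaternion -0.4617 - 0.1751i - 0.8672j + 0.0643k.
[[-0.5123, 0.3631, 0.7783], [0.2443, 0.9304, -0.2732], [-0.8233, 0.0502, -0.5654]]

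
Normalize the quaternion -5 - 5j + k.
-0.7001 - 0.7001j + 0.14k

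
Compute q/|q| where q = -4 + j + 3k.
-0.7845 + 0.1961j + 0.5883k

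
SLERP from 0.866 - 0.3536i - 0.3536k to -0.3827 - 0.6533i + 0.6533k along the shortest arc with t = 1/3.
0.8344 + 0.0021i - 0.5512k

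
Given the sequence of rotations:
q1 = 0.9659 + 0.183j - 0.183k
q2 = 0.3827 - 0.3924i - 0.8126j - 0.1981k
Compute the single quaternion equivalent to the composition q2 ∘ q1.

q2 · q1 = 0.4821 - 0.1941i - 0.7867j - 0.3332k
0.4821 - 0.1941i - 0.7867j - 0.3332k


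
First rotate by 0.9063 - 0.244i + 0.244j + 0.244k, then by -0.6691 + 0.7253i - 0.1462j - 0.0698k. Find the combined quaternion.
-0.3767 + 0.802i - 0.4557j - 0.0852k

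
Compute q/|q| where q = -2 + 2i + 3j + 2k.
-0.4364 + 0.4364i + 0.6547j + 0.4364k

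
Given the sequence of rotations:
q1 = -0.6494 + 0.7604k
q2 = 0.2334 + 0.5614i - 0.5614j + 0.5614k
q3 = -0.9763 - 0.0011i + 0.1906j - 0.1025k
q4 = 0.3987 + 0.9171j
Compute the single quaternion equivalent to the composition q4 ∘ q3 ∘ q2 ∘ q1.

q2 · q1 = -0.5785 - 0.7915i - 0.0623j - 0.1871k
q3 · q2 · q1 = 0.5566 + 0.7313i + 0.0315j + 0.3929k
q4 · q3 · q2 · q1 = 0.193 + 0.6519i + 0.523j - 0.514k
0.193 + 0.6519i + 0.523j - 0.514k


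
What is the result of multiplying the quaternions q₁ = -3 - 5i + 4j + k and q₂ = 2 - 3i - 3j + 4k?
-13 + 18i + 34j + 17k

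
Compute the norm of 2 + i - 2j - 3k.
√18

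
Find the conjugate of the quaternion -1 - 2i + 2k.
-1 + 2i - 2k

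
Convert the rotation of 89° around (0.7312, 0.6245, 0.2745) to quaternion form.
0.7133 + 0.5125i + 0.4377j + 0.1924k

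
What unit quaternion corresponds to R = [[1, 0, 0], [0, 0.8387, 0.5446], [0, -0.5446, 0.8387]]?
0.9588 - 0.284i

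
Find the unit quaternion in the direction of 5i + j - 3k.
0.8452i + 0.169j - 0.5071k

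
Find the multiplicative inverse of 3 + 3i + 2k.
0.1364 - 0.1364i - 0.0909k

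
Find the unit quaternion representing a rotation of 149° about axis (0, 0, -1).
0.2672 - 0.9636k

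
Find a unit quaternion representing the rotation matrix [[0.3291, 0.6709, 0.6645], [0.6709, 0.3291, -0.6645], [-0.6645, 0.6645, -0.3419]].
0.5737 + 0.5792i + 0.5792j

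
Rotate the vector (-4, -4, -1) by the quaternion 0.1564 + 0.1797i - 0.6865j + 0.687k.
(5.36, 1.161, 1.709)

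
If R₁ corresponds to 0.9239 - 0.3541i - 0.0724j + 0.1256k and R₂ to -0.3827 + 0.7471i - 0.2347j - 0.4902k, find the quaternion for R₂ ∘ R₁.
-0.0445 + 0.7608i - 0.1094j - 0.6382k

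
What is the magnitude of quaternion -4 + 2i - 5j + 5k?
√70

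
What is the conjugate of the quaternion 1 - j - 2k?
1 + j + 2k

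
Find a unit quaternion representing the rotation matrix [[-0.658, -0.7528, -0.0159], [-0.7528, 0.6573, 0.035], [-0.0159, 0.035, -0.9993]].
-0.4135i + 0.9103j + 0.0192k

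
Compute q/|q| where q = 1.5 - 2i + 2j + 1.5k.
0.4243 - 0.5657i + 0.5657j + 0.4243k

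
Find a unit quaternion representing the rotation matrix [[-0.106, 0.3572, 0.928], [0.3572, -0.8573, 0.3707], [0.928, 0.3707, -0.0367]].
0.6686i + 0.2671j + 0.694k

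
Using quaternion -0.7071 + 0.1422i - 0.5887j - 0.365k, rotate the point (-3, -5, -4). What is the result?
(0.382, -7.035, 0.6)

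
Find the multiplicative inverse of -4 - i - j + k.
-0.2105 + 0.0526i + 0.0526j - 0.0526k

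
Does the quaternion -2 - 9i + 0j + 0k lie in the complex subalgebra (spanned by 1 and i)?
Yes. The quaternion -2 - 9i has j- and k-coefficients y = z = 0, so it lies in the complex subalgebra spanned by 1 and i.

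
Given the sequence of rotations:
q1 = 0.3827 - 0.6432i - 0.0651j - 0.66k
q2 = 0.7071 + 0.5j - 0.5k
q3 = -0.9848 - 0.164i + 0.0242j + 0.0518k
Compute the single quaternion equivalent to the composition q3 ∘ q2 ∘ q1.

q2 · q1 = -0.0268 - 0.8174i + 0.4669j - 0.3364k
q3 · q2 · q1 = -0.1015 + 0.777i - 0.558j + 0.2731k
-0.1015 + 0.777i - 0.558j + 0.2731k


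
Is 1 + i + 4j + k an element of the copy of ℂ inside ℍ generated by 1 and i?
No. The quaternion 1 + i + 4j + k has j-coefficient y = 4 and k-coefficient z = 1, not both zero, so it does not lie in the complex subalgebra spanned by 1 and i.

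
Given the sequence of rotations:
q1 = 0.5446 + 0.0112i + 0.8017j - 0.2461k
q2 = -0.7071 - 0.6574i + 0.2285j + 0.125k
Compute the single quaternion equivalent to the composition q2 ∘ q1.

q2 · q1 = -0.5301 - 0.5224i - 0.6028j - 0.2875k
-0.5301 - 0.5224i - 0.6028j - 0.2875k


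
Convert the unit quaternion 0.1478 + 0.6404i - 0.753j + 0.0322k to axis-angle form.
axis = (0.6475, -0.7614, 0.0326), θ = 163°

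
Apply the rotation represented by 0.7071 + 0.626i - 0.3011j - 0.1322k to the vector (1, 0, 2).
(-0.399, -2.175, 0.33)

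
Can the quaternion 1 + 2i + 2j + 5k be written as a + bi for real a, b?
No. The quaternion 1 + 2i + 2j + 5k has j-coefficient y = 2 and k-coefficient z = 5, not both zero, so it does not lie in the complex subalgebra spanned by 1 and i.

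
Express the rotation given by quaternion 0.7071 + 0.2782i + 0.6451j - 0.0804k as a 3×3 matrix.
[[0.1548, 0.4726, 0.8676], [0.2452, 0.8323, -0.4972], [-0.957, 0.2897, 0.0129]]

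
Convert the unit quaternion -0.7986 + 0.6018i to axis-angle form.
axis = (1, 0, 0), θ = 286°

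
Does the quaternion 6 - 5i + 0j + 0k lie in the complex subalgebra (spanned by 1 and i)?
Yes. The quaternion 6 - 5i has j- and k-coefficients y = z = 0, so it lies in the complex subalgebra spanned by 1 and i.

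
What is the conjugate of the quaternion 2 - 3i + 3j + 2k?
2 + 3i - 3j - 2k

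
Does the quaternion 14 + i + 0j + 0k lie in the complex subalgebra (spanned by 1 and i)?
Yes. The quaternion 14 + i has j- and k-coefficients y = z = 0, so it lies in the complex subalgebra spanned by 1 and i.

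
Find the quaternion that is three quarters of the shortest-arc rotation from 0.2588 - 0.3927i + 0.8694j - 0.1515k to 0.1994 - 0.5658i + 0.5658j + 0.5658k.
0.2295 - 0.5561i + 0.6889j + 0.4044k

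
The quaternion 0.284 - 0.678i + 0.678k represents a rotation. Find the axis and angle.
axis = (-√2/2, 0, √2/2), θ = 147°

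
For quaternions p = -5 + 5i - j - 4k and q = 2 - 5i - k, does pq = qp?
No: pq = 11 + 36i + 23j - 8k ≠ 11 + 34i - 27j + 2k = qp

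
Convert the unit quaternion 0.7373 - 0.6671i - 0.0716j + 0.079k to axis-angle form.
axis = (-0.9875, -0.106, 0.1169), θ = 85°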